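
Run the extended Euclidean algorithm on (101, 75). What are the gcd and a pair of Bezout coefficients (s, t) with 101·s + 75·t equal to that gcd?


Euclidean algorithm on (101, 75) — divide until remainder is 0:
  101 = 1 · 75 + 26
  75 = 2 · 26 + 23
  26 = 1 · 23 + 3
  23 = 7 · 3 + 2
  3 = 1 · 2 + 1
  2 = 2 · 1 + 0
gcd(101, 75) = 1.
Track Bezout coefficients alongside the remainders: start with r₀ = 101 = a·1 + b·0 (s = 1, t = 0) and r₁ = 75 = a·0 + b·1 (s = 0, t = 1); each new remainder r_{k+1} = r_{k-1} − q_k·r_k inherits s_{k+1} = s_{k-1} − q_k·s_k, t_{k+1} = t_{k-1} − q_k·t_k, so r_k = a·s_k + b·t_k at every step:
  q = 1: r = 26, s = 1 − 1·0 = 1, t = 0 − 1·1 = -1  (check: 101·1 + 75·(-1) = 26)
  q = 2: r = 23, s = 0 − 2·1 = -2, t = 1 − 2·(-1) = 3  (check: 101·(-2) + 75·3 = 23)
  q = 1: r = 3, s = 1 − 1·(-2) = 3, t = -1 − 1·3 = -4  (check: 101·3 + 75·(-4) = 3)
  q = 7: r = 2, s = -2 − 7·3 = -23, t = 3 − 7·(-4) = 31  (check: 101·(-23) + 75·31 = 2)
  q = 1: r = 1, s = 3 − 1·(-23) = 26, t = -4 − 1·31 = -35  (check: 101·26 + 75·(-35) = 1)
The row with r = 1 (the gcd) gives the Bezout coefficients s = 26, t = -35.
Result: 101 · (26) + 75 · (-35) = 1.

gcd(101, 75) = 1; s = 26, t = -35 (check: 101·26 + 75·(-35) = 1).


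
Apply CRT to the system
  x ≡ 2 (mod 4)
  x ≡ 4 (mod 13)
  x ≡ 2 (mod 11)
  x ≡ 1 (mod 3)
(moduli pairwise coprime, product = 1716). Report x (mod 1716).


Product of moduli M = 4 · 13 · 11 · 3 = 1716.
Merge one congruence at a time:
  Start: x ≡ 2 (mod 4).
  Combine with x ≡ 4 (mod 13); new modulus lcm = 52.
    Write x = 2 + 4·t and substitute into x ≡ 4 (mod 13): 4·t ≡ 4 − 2 = 2 (mod 13).
    The inverse of 4 mod 13 is 10 (since 4·10 = 40 = 3·13 + 1), so t ≡ 10·2 = 20 ≡ 7 (mod 13).
    Then x = 2 + 4·7 = 30, valid modulo lcm(4, 13) = 52: x ≡ 30 (mod 52).
  Combine with x ≡ 2 (mod 11); new modulus lcm = 572.
    Write x = 30 + 52·t and substitute into x ≡ 2 (mod 11): 52·t ≡ 2 − 30 = -28 (mod 11).
    Reduce coefficients mod 11: 8·t ≡ 5 (mod 11).
    The inverse of 8 mod 11 is 7 (since 8·7 = 56 = 5·11 + 1), so t ≡ 7·5 = 35 ≡ 2 (mod 11).
    Then x = 30 + 52·2 = 134, valid modulo lcm(52, 11) = 572: x ≡ 134 (mod 572).
  Combine with x ≡ 1 (mod 3); new modulus lcm = 1716.
    Write x = 134 + 572·t and substitute into x ≡ 1 (mod 3): 572·t ≡ 1 − 134 = -133 (mod 3).
    Reduce coefficients mod 3: 2·t ≡ 2 (mod 3).
    The inverse of 2 mod 3 is 2 (since 2·2 = 4 = 1·3 + 1), so t ≡ 2·2 = 4 ≡ 1 (mod 3).
    Then x = 134 + 572·1 = 706, valid modulo lcm(572, 3) = 1716: x ≡ 706 (mod 1716).
Verify against each original: 706 mod 4 = 2, 706 mod 13 = 4, 706 mod 11 = 2, 706 mod 3 = 1.

x ≡ 706 (mod 1716).


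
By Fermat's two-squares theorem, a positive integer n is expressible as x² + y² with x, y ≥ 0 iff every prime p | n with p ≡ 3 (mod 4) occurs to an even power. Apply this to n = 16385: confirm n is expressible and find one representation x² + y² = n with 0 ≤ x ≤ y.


Step 1: Factor n = 16385 = 5 · 29 · 113.
Step 2: Check the mod-4 condition on each prime factor: 5 ≡ 1 (mod 4), exponent 1; 29 ≡ 1 (mod 4), exponent 1; 113 ≡ 1 (mod 4), exponent 1.
All primes ≡ 3 (mod 4) appear to even exponent (or don't appear), so by the two-squares theorem n IS expressible as a sum of two squares.
Step 3: Build a representation. Here n = 5 · 29 · 113 is a product of primes ≡ 1 (mod 4). Each prime p ≡ 1 (mod 4) is itself a sum of two squares; find a² by testing p − a² for a perfect square:
  5: 5 − 1² = 4 = 2² ⇒ 5 = 1² + 2².
  29: 29 − 1² = 28, 29 − 2² = 25 = 5² ⇒ 29 = 2² + 5².
  113: 113 − 1² = 112, 113 − 2² = 109, 113 − 3² = 104, 113 − 4² = 97, 113 − 5² = 88, 113 − 6² = 77, 113 − 7² = 64 = 8² ⇒ 113 = 7² + 8².
  Combine using the Brahmagupta–Fibonacci identity (a² + b²)(c² + d²) = (ac − bd)² + (ad + bc)² = (ac + bd)² + (ad − bc)²:
  5 · 29 = 145: from (1² + 2²)(2² + 5²), take (1·2 − 2·5, 1·5 + 2·2) = (2 − 10, 5 + 4) = (-8, 9); dropping signs (only squares matter) gives (8, 9); check 8² + 9² = 64 + 81 = 145 ✓.
  145 · 113 = 16385: from (8² + 9²)(7² + 8²), take (8·7 − 9·8, 8·8 + 9·7) = (56 − 72, 64 + 63) = (-16, 127); dropping signs (only squares matter) gives (16, 127); check 16² + 127² = 256 + 16129 = 16385 ✓.
Step 4: Order so x ≤ y and verify: 16² + 127² = 256 + 16129 = 16385 = n. ✓

n = 16385 = 16² + 127² (one valid representation with x ≤ y).


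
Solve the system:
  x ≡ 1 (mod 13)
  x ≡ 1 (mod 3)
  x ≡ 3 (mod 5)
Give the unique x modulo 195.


Moduli 13, 3, 5 are pairwise coprime; by CRT there is a unique solution modulo M = 13 · 3 · 5 = 195.
Solve pairwise, accumulating the modulus:
  Start with x ≡ 1 (mod 13).
  Combine with x ≡ 1 (mod 3): since gcd(13, 3) = 1, we get a unique residue mod 39.
    Write x = 1 + 13·t and substitute into x ≡ 1 (mod 3): 13·t ≡ 1 − 1 = 0 (mod 3).
    Reduce coefficients mod 3: 1·t ≡ 0 (mod 3).
    So t ≡ 0 (mod 3).
    Then x = 1 + 13·0 = 1, valid modulo lcm(13, 3) = 39: x ≡ 1 (mod 39).
  Combine with x ≡ 3 (mod 5): since gcd(39, 5) = 1, we get a unique residue mod 195.
    Write x = 1 + 39·t and substitute into x ≡ 3 (mod 5): 39·t ≡ 3 − 1 = 2 (mod 5).
    Reduce coefficients mod 5: 4·t ≡ 2 (mod 5).
    The inverse of 4 mod 5 is 4 (since 4·4 = 16 = 3·5 + 1), so t ≡ 4·2 = 8 ≡ 3 (mod 5).
    Then x = 1 + 39·3 = 118, valid modulo lcm(39, 5) = 195: x ≡ 118 (mod 195).
Verify: 118 mod 13 = 1 ✓, 118 mod 3 = 1 ✓, 118 mod 5 = 3 ✓.

x ≡ 118 (mod 195).


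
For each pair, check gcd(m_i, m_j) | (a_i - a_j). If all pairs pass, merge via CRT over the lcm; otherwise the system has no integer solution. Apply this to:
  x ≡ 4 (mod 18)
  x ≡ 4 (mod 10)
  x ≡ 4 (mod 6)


Moduli 18, 10, 6 are not pairwise coprime, so CRT works modulo lcm(m_i) when all pairwise compatibility conditions hold.
Pairwise compatibility: gcd(m_i, m_j) must divide a_i - a_j for every pair.
Merge one congruence at a time:
  Start: x ≡ 4 (mod 18).
  Combine with x ≡ 4 (mod 10): gcd(18, 10) = 2; 4 - 4 = 0, which IS divisible by 2, so compatible.
    Write x = 4 + 18·t and substitute into x ≡ 4 (mod 10): 18·t ≡ 4 − 4 = 0 (mod 10).
    Divide the congruence (and modulus) by g = 2: 9·t ≡ 0 (mod 5).
    Reduce coefficients mod 5: 4·t ≡ 0 (mod 5).
    The inverse of 4 mod 5 is 4 (since 4·4 = 16 = 3·5 + 1), so t ≡ 4·0 = 0 ≡ 0 (mod 5).
    Then x = 4 + 18·0 = 4, valid modulo lcm(18, 10) = 90: x ≡ 4 (mod 90).
  Combine with x ≡ 4 (mod 6): gcd(90, 6) = 6; 4 - 4 = 0, which IS divisible by 6, so compatible.
    Write x = 4 + 90·t and substitute into x ≡ 4 (mod 6): 90·t ≡ 4 − 4 = 0 (mod 6).
    Divide the congruence (and modulus) by g = 6: 15·t ≡ 0 (mod 1).
    Modulo 1 every t works; take t = 0.
    Then x = 4 + 90·0 = 4, valid modulo lcm(90, 6) = 90: x ≡ 4 (mod 90).
Verify: 4 mod 18 = 4, 4 mod 10 = 4, 4 mod 6 = 4.

x ≡ 4 (mod 90).


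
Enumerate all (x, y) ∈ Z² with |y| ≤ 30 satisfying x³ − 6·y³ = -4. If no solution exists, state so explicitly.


The equation is x³ - 6y³ = -4. For fixed y, x³ = 6·y³ − 4, so a solution requires the RHS to be a perfect cube.
Strategy: iterate y from -30 to 30, compute RHS = 6·y³ − 4, and check whether it is a (positive or negative) perfect cube.
Check small values of y:
  y = 0: RHS = -4 is not a perfect cube.
  y = 1: RHS = 2 is not a perfect cube.
  y = -1: RHS = -10 is not a perfect cube.
  y = 2: RHS = 44 is not a perfect cube.
  y = -2: RHS = -52 is not a perfect cube.
  y = 3: RHS = 158 is not a perfect cube.
  y = -3: RHS = -166 is not a perfect cube.
Continuing the search up to |y| = 30 finds no solutions either.
No (x, y) in the scanned range satisfies the equation.

No integer solutions with |y| ≤ 30.


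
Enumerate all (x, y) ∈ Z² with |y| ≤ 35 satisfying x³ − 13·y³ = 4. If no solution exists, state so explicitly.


The equation is x³ - 13y³ = 4. For fixed y, x³ = 13·y³ + 4, so a solution requires the RHS to be a perfect cube.
Strategy: iterate y from -35 to 35, compute RHS = 13·y³ + 4, and check whether it is a (positive or negative) perfect cube.
Check small values of y:
  y = 0: RHS = 4 is not a perfect cube.
  y = 1: RHS = 17 is not a perfect cube.
  y = -1: RHS = -9 is not a perfect cube.
  y = 2: RHS = 108 is not a perfect cube.
  y = -2: RHS = -100 is not a perfect cube.
  y = 3: RHS = 355 is not a perfect cube.
  y = -3: RHS = -347 is not a perfect cube.
Continuing the search up to |y| = 35 finds no solutions either.
No (x, y) in the scanned range satisfies the equation.

No integer solutions with |y| ≤ 35.


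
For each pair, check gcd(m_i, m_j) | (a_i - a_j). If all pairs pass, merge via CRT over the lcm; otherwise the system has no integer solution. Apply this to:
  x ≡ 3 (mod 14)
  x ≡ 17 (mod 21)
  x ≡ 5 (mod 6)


Moduli 14, 21, 6 are not pairwise coprime, so CRT works modulo lcm(m_i) when all pairwise compatibility conditions hold.
Pairwise compatibility: gcd(m_i, m_j) must divide a_i - a_j for every pair.
Merge one congruence at a time:
  Start: x ≡ 3 (mod 14).
  Combine with x ≡ 17 (mod 21): gcd(14, 21) = 7; 17 - 3 = 14, which IS divisible by 7, so compatible.
    Write x = 3 + 14·t and substitute into x ≡ 17 (mod 21): 14·t ≡ 17 − 3 = 14 (mod 21).
    Divide the congruence (and modulus) by g = 7: 2·t ≡ 2 (mod 3).
    The inverse of 2 mod 3 is 2 (since 2·2 = 4 = 1·3 + 1), so t ≡ 2·2 = 4 ≡ 1 (mod 3).
    Then x = 3 + 14·1 = 17, valid modulo lcm(14, 21) = 42: x ≡ 17 (mod 42).
  Combine with x ≡ 5 (mod 6): gcd(42, 6) = 6; 5 - 17 = -12, which IS divisible by 6, so compatible.
    Write x = 17 + 42·t and substitute into x ≡ 5 (mod 6): 42·t ≡ 5 − 17 = -12 (mod 6).
    Divide the congruence (and modulus) by g = 6: 7·t ≡ -2 (mod 1).
    Modulo 1 every t works; take t = 0.
    Then x = 17 + 42·0 = 17, valid modulo lcm(42, 6) = 42: x ≡ 17 (mod 42).
Verify: 17 mod 14 = 3, 17 mod 21 = 17, 17 mod 6 = 5.

x ≡ 17 (mod 42).


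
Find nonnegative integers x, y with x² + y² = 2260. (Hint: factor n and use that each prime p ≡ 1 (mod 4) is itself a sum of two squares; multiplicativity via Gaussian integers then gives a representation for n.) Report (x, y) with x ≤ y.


Step 1: Factor n = 2260 = 2^2 · 5 · 113.
Step 2: Check the mod-4 condition on each prime factor: 2 = 2 (special); 5 ≡ 1 (mod 4), exponent 1; 113 ≡ 1 (mod 4), exponent 1.
All primes ≡ 3 (mod 4) appear to even exponent (or don't appear), so by the two-squares theorem n IS expressible as a sum of two squares.
Step 3: Build a representation. Group n = k² · m with k = 2 and m = 5 · 113 = 565 (a product of primes ≡ 1 (mod 4)); a representation of m scales to one of n via (k·x)² + (k·y)² = k²(x² + y²). Each prime p ≡ 1 (mod 4) is itself a sum of two squares; find a² by testing p − a² for a perfect square:
  5: 5 − 1² = 4 = 2² ⇒ 5 = 1² + 2².
  113: 113 − 1² = 112, 113 − 2² = 109, 113 − 3² = 104, 113 − 4² = 97, 113 − 5² = 88, 113 − 6² = 77, 113 − 7² = 64 = 8² ⇒ 113 = 7² + 8².
  Combine using the Brahmagupta–Fibonacci identity (a² + b²)(c² + d²) = (ac − bd)² + (ad + bc)² = (ac + bd)² + (ad − bc)²:
  5 · 113 = 565: from (1² + 2²)(7² + 8²), take (1·7 − 2·8, 1·8 + 2·7) = (7 − 16, 8 + 14) = (-9, 22); dropping signs (only squares matter) gives (9, 22); check 9² + 22² = 81 + 484 = 565 ✓.
  Scale by k = 2: (2·9, 2·22) = (18, 44).
Step 4: Order so x ≤ y and verify: 18² + 44² = 324 + 1936 = 2260 = n. ✓

n = 2260 = 18² + 44² (one valid representation with x ≤ y).


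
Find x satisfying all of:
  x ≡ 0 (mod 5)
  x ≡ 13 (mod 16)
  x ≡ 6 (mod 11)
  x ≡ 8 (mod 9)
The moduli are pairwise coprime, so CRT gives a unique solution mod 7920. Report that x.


Product of moduli M = 5 · 16 · 11 · 9 = 7920.
Merge one congruence at a time:
  Start: x ≡ 0 (mod 5).
  Combine with x ≡ 13 (mod 16); new modulus lcm = 80.
    Write x = 0 + 5·t and substitute into x ≡ 13 (mod 16): 5·t ≡ 13 − 0 = 13 (mod 16).
    The inverse of 5 mod 16 is 13 (since 5·13 = 65 = 4·16 + 1), so t ≡ 13·13 = 169 ≡ 9 (mod 16).
    Then x = 0 + 5·9 = 45, valid modulo lcm(5, 16) = 80: x ≡ 45 (mod 80).
  Combine with x ≡ 6 (mod 11); new modulus lcm = 880.
    Write x = 45 + 80·t and substitute into x ≡ 6 (mod 11): 80·t ≡ 6 − 45 = -39 (mod 11).
    Reduce coefficients mod 11: 3·t ≡ 5 (mod 11).
    The inverse of 3 mod 11 is 4 (since 3·4 = 12 = 1·11 + 1), so t ≡ 4·5 = 20 ≡ 9 (mod 11).
    Then x = 45 + 80·9 = 765, valid modulo lcm(80, 11) = 880: x ≡ 765 (mod 880).
  Combine with x ≡ 8 (mod 9); new modulus lcm = 7920.
    Write x = 765 + 880·t and substitute into x ≡ 8 (mod 9): 880·t ≡ 8 − 765 = -757 (mod 9).
    Reduce coefficients mod 9: 7·t ≡ 8 (mod 9).
    The inverse of 7 mod 9 is 4 (since 7·4 = 28 = 3·9 + 1), so t ≡ 4·8 = 32 ≡ 5 (mod 9).
    Then x = 765 + 880·5 = 5165, valid modulo lcm(880, 9) = 7920: x ≡ 5165 (mod 7920).
Verify against each original: 5165 mod 5 = 0, 5165 mod 16 = 13, 5165 mod 11 = 6, 5165 mod 9 = 8.

x ≡ 5165 (mod 7920).


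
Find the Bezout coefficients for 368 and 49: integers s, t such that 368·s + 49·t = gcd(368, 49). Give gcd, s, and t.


Euclidean algorithm on (368, 49) — divide until remainder is 0:
  368 = 7 · 49 + 25
  49 = 1 · 25 + 24
  25 = 1 · 24 + 1
  24 = 24 · 1 + 0
gcd(368, 49) = 1.
Track Bezout coefficients alongside the remainders: start with r₀ = 368 = a·1 + b·0 (s = 1, t = 0) and r₁ = 49 = a·0 + b·1 (s = 0, t = 1); each new remainder r_{k+1} = r_{k-1} − q_k·r_k inherits s_{k+1} = s_{k-1} − q_k·s_k, t_{k+1} = t_{k-1} − q_k·t_k, so r_k = a·s_k + b·t_k at every step:
  q = 7: r = 25, s = 1 − 7·0 = 1, t = 0 − 7·1 = -7  (check: 368·1 + 49·(-7) = 25)
  q = 1: r = 24, s = 0 − 1·1 = -1, t = 1 − 1·(-7) = 8  (check: 368·(-1) + 49·8 = 24)
  q = 1: r = 1, s = 1 − 1·(-1) = 2, t = -7 − 1·8 = -15  (check: 368·2 + 49·(-15) = 1)
The row with r = 1 (the gcd) gives the Bezout coefficients s = 2, t = -15.
Result: 368 · (2) + 49 · (-15) = 1.

gcd(368, 49) = 1; s = 2, t = -15 (check: 368·2 + 49·(-15) = 1).


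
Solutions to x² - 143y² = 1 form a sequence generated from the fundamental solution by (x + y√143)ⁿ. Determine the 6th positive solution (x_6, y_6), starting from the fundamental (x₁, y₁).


Step 1: Find the fundamental solution (x₁, y₁) of x² - 143y² = 1.
  Expand √143 as a continued fraction. a₀ = ⌊√143⌋ = 11; iterate m_{k+1} = d_k·a_k − m_k, d_{k+1} = (143 − m_{k+1}²)/d_k, a_{k+1} = ⌊(a₀ + m_{k+1})/d_{k+1}⌋ (starting m₀ = 0, d₀ = 1), with convergents p_k = a_k·p_{k-1} + p_{k-2}, q_k = a_k·q_{k-1} + q_{k-2} (p₋₁ = 1, q₋₁ = 0):
  k = 0: a₀ = 11; p₀/q₀ = 11/1; p₀² − 143·q₀² = 121 − 143 = -22.
  k = 1: m = 11, d = 22, a = ⌊(11 + 11)/22⌋ = 1; p/q = (1·11 + 1)/(1·1 + 0) = 12/1; p² − 143·q² = 144 − 143 = 1.
  The first convergent with p² − 143·q² = 1 gives the fundamental solution (x₁, y₁) = (12, 1).
Step 2: Apply the recurrence (x_{n+1}, y_{n+1}) = (x₁x_n + 143y₁y_n, x₁y_n + y₁x_n) repeatedly.
  From (x_1, y_1) = (12, 1): x_2 = 12·12 + 143·1·1 = 287; y_2 = 12·1 + 1·12 = 24.
  From (x_2, y_2) = (287, 24): x_3 = 12·287 + 143·1·24 = 6876; y_3 = 12·24 + 1·287 = 575.
  From (x_3, y_3) = (6876, 575): x_4 = 12·6876 + 143·1·575 = 164737; y_4 = 12·575 + 1·6876 = 13776.
  From (x_4, y_4) = (164737, 13776): x_5 = 12·164737 + 143·1·13776 = 3946812; y_5 = 12·13776 + 1·164737 = 330049.
  From (x_5, y_5) = (3946812, 330049): x_6 = 12·3946812 + 143·1·330049 = 94558751; y_6 = 12·330049 + 1·3946812 = 7907400.
Step 3: Verify x_6² - 143·y_6² = 8941357390680001 - 8941357390680000 = 1 (should be 1). ✓

(x_1, y_1) = (12, 1); (x_6, y_6) = (94558751, 7907400).


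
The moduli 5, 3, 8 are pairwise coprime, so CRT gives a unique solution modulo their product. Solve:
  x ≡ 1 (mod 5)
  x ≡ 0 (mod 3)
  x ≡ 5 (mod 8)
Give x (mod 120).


Moduli 5, 3, 8 are pairwise coprime; by CRT there is a unique solution modulo M = 5 · 3 · 8 = 120.
Solve pairwise, accumulating the modulus:
  Start with x ≡ 1 (mod 5).
  Combine with x ≡ 0 (mod 3): since gcd(5, 3) = 1, we get a unique residue mod 15.
    Write x = 1 + 5·t and substitute into x ≡ 0 (mod 3): 5·t ≡ 0 − 1 = -1 (mod 3).
    Reduce coefficients mod 3: 2·t ≡ 2 (mod 3).
    The inverse of 2 mod 3 is 2 (since 2·2 = 4 = 1·3 + 1), so t ≡ 2·2 = 4 ≡ 1 (mod 3).
    Then x = 1 + 5·1 = 6, valid modulo lcm(5, 3) = 15: x ≡ 6 (mod 15).
  Combine with x ≡ 5 (mod 8): since gcd(15, 8) = 1, we get a unique residue mod 120.
    Write x = 6 + 15·t and substitute into x ≡ 5 (mod 8): 15·t ≡ 5 − 6 = -1 (mod 8).
    Reduce coefficients mod 8: 7·t ≡ 7 (mod 8).
    The inverse of 7 mod 8 is 7 (since 7·7 = 49 = 6·8 + 1), so t ≡ 7·7 = 49 ≡ 1 (mod 8).
    Then x = 6 + 15·1 = 21, valid modulo lcm(15, 8) = 120: x ≡ 21 (mod 120).
Verify: 21 mod 5 = 1 ✓, 21 mod 3 = 0 ✓, 21 mod 8 = 5 ✓.

x ≡ 21 (mod 120).


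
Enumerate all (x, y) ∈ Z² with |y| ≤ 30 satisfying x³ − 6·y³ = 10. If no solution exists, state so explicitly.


The equation is x³ - 6y³ = 10. For fixed y, x³ = 6·y³ + 10, so a solution requires the RHS to be a perfect cube.
Strategy: iterate y from -30 to 30, compute RHS = 6·y³ + 10, and check whether it is a (positive or negative) perfect cube.
Check small values of y:
  y = 0: RHS = 10 is not a perfect cube.
  y = 1: RHS = 16 is not a perfect cube.
  y = -1: RHS = 4 is not a perfect cube.
  y = 2: RHS = 58 is not a perfect cube.
  y = -2: RHS = -38 is not a perfect cube.
  y = 3: RHS = 172 is not a perfect cube.
  y = -3: RHS = -152 is not a perfect cube.
Continuing the search up to |y| = 30 finds no solutions either.
No (x, y) in the scanned range satisfies the equation.

No integer solutions with |y| ≤ 30.


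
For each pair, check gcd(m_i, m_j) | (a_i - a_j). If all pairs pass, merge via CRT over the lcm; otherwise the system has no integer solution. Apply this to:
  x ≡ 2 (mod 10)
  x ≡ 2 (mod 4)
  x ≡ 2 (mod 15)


Moduli 10, 4, 15 are not pairwise coprime, so CRT works modulo lcm(m_i) when all pairwise compatibility conditions hold.
Pairwise compatibility: gcd(m_i, m_j) must divide a_i - a_j for every pair.
Merge one congruence at a time:
  Start: x ≡ 2 (mod 10).
  Combine with x ≡ 2 (mod 4): gcd(10, 4) = 2; 2 - 2 = 0, which IS divisible by 2, so compatible.
    Write x = 2 + 10·t and substitute into x ≡ 2 (mod 4): 10·t ≡ 2 − 2 = 0 (mod 4).
    Divide the congruence (and modulus) by g = 2: 5·t ≡ 0 (mod 2).
    Reduce coefficients mod 2: 1·t ≡ 0 (mod 2).
    So t ≡ 0 (mod 2).
    Then x = 2 + 10·0 = 2, valid modulo lcm(10, 4) = 20: x ≡ 2 (mod 20).
  Combine with x ≡ 2 (mod 15): gcd(20, 15) = 5; 2 - 2 = 0, which IS divisible by 5, so compatible.
    Write x = 2 + 20·t and substitute into x ≡ 2 (mod 15): 20·t ≡ 2 − 2 = 0 (mod 15).
    Divide the congruence (and modulus) by g = 5: 4·t ≡ 0 (mod 3).
    Reduce coefficients mod 3: 1·t ≡ 0 (mod 3).
    So t ≡ 0 (mod 3).
    Then x = 2 + 20·0 = 2, valid modulo lcm(20, 15) = 60: x ≡ 2 (mod 60).
Verify: 2 mod 10 = 2, 2 mod 4 = 2, 2 mod 15 = 2.

x ≡ 2 (mod 60).


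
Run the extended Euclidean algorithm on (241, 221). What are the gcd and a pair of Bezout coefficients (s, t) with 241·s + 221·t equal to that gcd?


Euclidean algorithm on (241, 221) — divide until remainder is 0:
  241 = 1 · 221 + 20
  221 = 11 · 20 + 1
  20 = 20 · 1 + 0
gcd(241, 221) = 1.
Track Bezout coefficients alongside the remainders: start with r₀ = 241 = a·1 + b·0 (s = 1, t = 0) and r₁ = 221 = a·0 + b·1 (s = 0, t = 1); each new remainder r_{k+1} = r_{k-1} − q_k·r_k inherits s_{k+1} = s_{k-1} − q_k·s_k, t_{k+1} = t_{k-1} − q_k·t_k, so r_k = a·s_k + b·t_k at every step:
  q = 1: r = 20, s = 1 − 1·0 = 1, t = 0 − 1·1 = -1  (check: 241·1 + 221·(-1) = 20)
  q = 11: r = 1, s = 0 − 11·1 = -11, t = 1 − 11·(-1) = 12  (check: 241·(-11) + 221·12 = 1)
The row with r = 1 (the gcd) gives the Bezout coefficients s = -11, t = 12.
Result: 241 · (-11) + 221 · (12) = 1.

gcd(241, 221) = 1; s = -11, t = 12 (check: 241·(-11) + 221·12 = 1).


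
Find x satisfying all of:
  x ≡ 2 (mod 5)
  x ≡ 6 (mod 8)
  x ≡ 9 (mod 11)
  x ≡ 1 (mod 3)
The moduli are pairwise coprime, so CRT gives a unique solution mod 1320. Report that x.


Product of moduli M = 5 · 8 · 11 · 3 = 1320.
Merge one congruence at a time:
  Start: x ≡ 2 (mod 5).
  Combine with x ≡ 6 (mod 8); new modulus lcm = 40.
    Write x = 2 + 5·t and substitute into x ≡ 6 (mod 8): 5·t ≡ 6 − 2 = 4 (mod 8).
    The inverse of 5 mod 8 is 5 (since 5·5 = 25 = 3·8 + 1), so t ≡ 5·4 = 20 ≡ 4 (mod 8).
    Then x = 2 + 5·4 = 22, valid modulo lcm(5, 8) = 40: x ≡ 22 (mod 40).
  Combine with x ≡ 9 (mod 11); new modulus lcm = 440.
    Write x = 22 + 40·t and substitute into x ≡ 9 (mod 11): 40·t ≡ 9 − 22 = -13 (mod 11).
    Reduce coefficients mod 11: 7·t ≡ 9 (mod 11).
    The inverse of 7 mod 11 is 8 (since 7·8 = 56 = 5·11 + 1), so t ≡ 8·9 = 72 ≡ 6 (mod 11).
    Then x = 22 + 40·6 = 262, valid modulo lcm(40, 11) = 440: x ≡ 262 (mod 440).
  Combine with x ≡ 1 (mod 3); new modulus lcm = 1320.
    Write x = 262 + 440·t and substitute into x ≡ 1 (mod 3): 440·t ≡ 1 − 262 = -261 (mod 3).
    Reduce coefficients mod 3: 2·t ≡ 0 (mod 3).
    The inverse of 2 mod 3 is 2 (since 2·2 = 4 = 1·3 + 1), so t ≡ 2·0 = 0 ≡ 0 (mod 3).
    Then x = 262 + 440·0 = 262, valid modulo lcm(440, 3) = 1320: x ≡ 262 (mod 1320).
Verify against each original: 262 mod 5 = 2, 262 mod 8 = 6, 262 mod 11 = 9, 262 mod 3 = 1.

x ≡ 262 (mod 1320).


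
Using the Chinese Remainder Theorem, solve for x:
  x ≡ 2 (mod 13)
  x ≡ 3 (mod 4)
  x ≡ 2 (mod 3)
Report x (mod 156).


Moduli 13, 4, 3 are pairwise coprime; by CRT there is a unique solution modulo M = 13 · 4 · 3 = 156.
Solve pairwise, accumulating the modulus:
  Start with x ≡ 2 (mod 13).
  Combine with x ≡ 3 (mod 4): since gcd(13, 4) = 1, we get a unique residue mod 52.
    Write x = 2 + 13·t and substitute into x ≡ 3 (mod 4): 13·t ≡ 3 − 2 = 1 (mod 4).
    Reduce coefficients mod 4: 1·t ≡ 1 (mod 4).
    So t ≡ 1 (mod 4).
    Then x = 2 + 13·1 = 15, valid modulo lcm(13, 4) = 52: x ≡ 15 (mod 52).
  Combine with x ≡ 2 (mod 3): since gcd(52, 3) = 1, we get a unique residue mod 156.
    Write x = 15 + 52·t and substitute into x ≡ 2 (mod 3): 52·t ≡ 2 − 15 = -13 (mod 3).
    Reduce coefficients mod 3: 1·t ≡ 2 (mod 3).
    So t ≡ 2 (mod 3).
    Then x = 15 + 52·2 = 119, valid modulo lcm(52, 3) = 156: x ≡ 119 (mod 156).
Verify: 119 mod 13 = 2 ✓, 119 mod 4 = 3 ✓, 119 mod 3 = 2 ✓.

x ≡ 119 (mod 156).


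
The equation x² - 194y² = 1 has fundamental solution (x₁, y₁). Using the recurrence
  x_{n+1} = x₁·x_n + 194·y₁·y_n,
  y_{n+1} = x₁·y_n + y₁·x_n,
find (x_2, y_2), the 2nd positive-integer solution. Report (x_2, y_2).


Step 1: Find the fundamental solution (x₁, y₁) of x² - 194y² = 1.
  Expand √194 as a continued fraction. a₀ = ⌊√194⌋ = 13; iterate m_{k+1} = d_k·a_k − m_k, d_{k+1} = (194 − m_{k+1}²)/d_k, a_{k+1} = ⌊(a₀ + m_{k+1})/d_{k+1}⌋ (starting m₀ = 0, d₀ = 1), with convergents p_k = a_k·p_{k-1} + p_{k-2}, q_k = a_k·q_{k-1} + q_{k-2} (p₋₁ = 1, q₋₁ = 0):
  k = 0: a₀ = 13; p₀/q₀ = 13/1; p₀² − 194·q₀² = 169 − 194 = -25.
  k = 1: m = 13, d = 25, a = ⌊(13 + 13)/25⌋ = 1; p/q = (1·13 + 1)/(1·1 + 0) = 14/1; p² − 194·q² = 196 − 194 = 2.
  k = 2: m = 12, d = 2, a = ⌊(13 + 12)/2⌋ = 12; p/q = (12·14 + 13)/(12·1 + 1) = 181/13; p² − 194·q² = 32761 − 32786 = -25.
  k = 3: m = 12, d = 25, a = ⌊(13 + 12)/25⌋ = 1; p/q = (1·181 + 14)/(1·13 + 1) = 195/14; p² − 194·q² = 38025 − 38024 = 1.
  The first convergent with p² − 194·q² = 1 gives the fundamental solution (x₁, y₁) = (195, 14).
Step 2: Apply the recurrence (x_{n+1}, y_{n+1}) = (x₁x_n + 194y₁y_n, x₁y_n + y₁x_n) repeatedly.
  From (x_1, y_1) = (195, 14): x_2 = 195·195 + 194·14·14 = 76049; y_2 = 195·14 + 14·195 = 5460.
Step 3: Verify x_2² - 194·y_2² = 5783450401 - 5783450400 = 1 (should be 1). ✓

(x_1, y_1) = (195, 14); (x_2, y_2) = (76049, 5460).


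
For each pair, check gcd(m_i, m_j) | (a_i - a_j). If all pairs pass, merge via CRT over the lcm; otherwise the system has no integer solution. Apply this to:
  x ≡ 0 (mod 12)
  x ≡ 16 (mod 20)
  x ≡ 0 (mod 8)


Moduli 12, 20, 8 are not pairwise coprime, so CRT works modulo lcm(m_i) when all pairwise compatibility conditions hold.
Pairwise compatibility: gcd(m_i, m_j) must divide a_i - a_j for every pair.
Merge one congruence at a time:
  Start: x ≡ 0 (mod 12).
  Combine with x ≡ 16 (mod 20): gcd(12, 20) = 4; 16 - 0 = 16, which IS divisible by 4, so compatible.
    Write x = 0 + 12·t and substitute into x ≡ 16 (mod 20): 12·t ≡ 16 − 0 = 16 (mod 20).
    Divide the congruence (and modulus) by g = 4: 3·t ≡ 4 (mod 5).
    The inverse of 3 mod 5 is 2 (since 3·2 = 6 = 1·5 + 1), so t ≡ 2·4 = 8 ≡ 3 (mod 5).
    Then x = 0 + 12·3 = 36, valid modulo lcm(12, 20) = 60: x ≡ 36 (mod 60).
  Combine with x ≡ 0 (mod 8): gcd(60, 8) = 4; 0 - 36 = -36, which IS divisible by 4, so compatible.
    Write x = 36 + 60·t and substitute into x ≡ 0 (mod 8): 60·t ≡ 0 − 36 = -36 (mod 8).
    Divide the congruence (and modulus) by g = 4: 15·t ≡ -9 (mod 2).
    Reduce coefficients mod 2: 1·t ≡ 1 (mod 2).
    So t ≡ 1 (mod 2).
    Then x = 36 + 60·1 = 96, valid modulo lcm(60, 8) = 120: x ≡ 96 (mod 120).
Verify: 96 mod 12 = 0, 96 mod 20 = 16, 96 mod 8 = 0.

x ≡ 96 (mod 120).


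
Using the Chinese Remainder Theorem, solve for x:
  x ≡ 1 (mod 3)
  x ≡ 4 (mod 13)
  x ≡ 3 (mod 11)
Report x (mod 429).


Moduli 3, 13, 11 are pairwise coprime; by CRT there is a unique solution modulo M = 3 · 13 · 11 = 429.
Solve pairwise, accumulating the modulus:
  Start with x ≡ 1 (mod 3).
  Combine with x ≡ 4 (mod 13): since gcd(3, 13) = 1, we get a unique residue mod 39.
    Write x = 1 + 3·t and substitute into x ≡ 4 (mod 13): 3·t ≡ 4 − 1 = 3 (mod 13).
    The inverse of 3 mod 13 is 9 (since 3·9 = 27 = 2·13 + 1), so t ≡ 9·3 = 27 ≡ 1 (mod 13).
    Then x = 1 + 3·1 = 4, valid modulo lcm(3, 13) = 39: x ≡ 4 (mod 39).
  Combine with x ≡ 3 (mod 11): since gcd(39, 11) = 1, we get a unique residue mod 429.
    Write x = 4 + 39·t and substitute into x ≡ 3 (mod 11): 39·t ≡ 3 − 4 = -1 (mod 11).
    Reduce coefficients mod 11: 6·t ≡ 10 (mod 11).
    The inverse of 6 mod 11 is 2 (since 6·2 = 12 = 1·11 + 1), so t ≡ 2·10 = 20 ≡ 9 (mod 11).
    Then x = 4 + 39·9 = 355, valid modulo lcm(39, 11) = 429: x ≡ 355 (mod 429).
Verify: 355 mod 3 = 1 ✓, 355 mod 13 = 4 ✓, 355 mod 11 = 3 ✓.

x ≡ 355 (mod 429).


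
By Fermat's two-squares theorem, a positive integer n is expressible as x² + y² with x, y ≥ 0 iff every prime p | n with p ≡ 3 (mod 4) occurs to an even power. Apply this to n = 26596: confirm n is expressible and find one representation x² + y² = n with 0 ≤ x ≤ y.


Step 1: Factor n = 26596 = 2^2 · 61 · 109.
Step 2: Check the mod-4 condition on each prime factor: 2 = 2 (special); 61 ≡ 1 (mod 4), exponent 1; 109 ≡ 1 (mod 4), exponent 1.
All primes ≡ 3 (mod 4) appear to even exponent (or don't appear), so by the two-squares theorem n IS expressible as a sum of two squares.
Step 3: Build a representation. Group n = k² · m with k = 2 and m = 61 · 109 = 6649 (a product of primes ≡ 1 (mod 4)); a representation of m scales to one of n via (k·x)² + (k·y)² = k²(x² + y²). Each prime p ≡ 1 (mod 4) is itself a sum of two squares; find a² by testing p − a² for a perfect square:
  61: 61 − 1² = 60, 61 − 2² = 57, 61 − 3² = 52, 61 − 4² = 45, 61 − 5² = 36 = 6² ⇒ 61 = 5² + 6².
  109: 109 − 1² = 108, 109 − 2² = 105, 109 − 3² = 100 = 10² ⇒ 109 = 3² + 10².
  Combine using the Brahmagupta–Fibonacci identity (a² + b²)(c² + d²) = (ac − bd)² + (ad + bc)² = (ac + bd)² + (ad − bc)²:
  61 · 109 = 6649: from (5² + 6²)(3² + 10²), take (5·3 − 6·10, 5·10 + 6·3) = (15 − 60, 50 + 18) = (-45, 68); dropping signs (only squares matter) gives (45, 68); check 45² + 68² = 2025 + 4624 = 6649 ✓.
  Scale by k = 2: (2·45, 2·68) = (90, 136).
Step 4: Order so x ≤ y and verify: 90² + 136² = 8100 + 18496 = 26596 = n. ✓

n = 26596 = 90² + 136² (one valid representation with x ≤ y).


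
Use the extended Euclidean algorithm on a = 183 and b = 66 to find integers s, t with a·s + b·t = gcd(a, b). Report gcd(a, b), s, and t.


Euclidean algorithm on (183, 66) — divide until remainder is 0:
  183 = 2 · 66 + 51
  66 = 1 · 51 + 15
  51 = 3 · 15 + 6
  15 = 2 · 6 + 3
  6 = 2 · 3 + 0
gcd(183, 66) = 3.
Track Bezout coefficients alongside the remainders: start with r₀ = 183 = a·1 + b·0 (s = 1, t = 0) and r₁ = 66 = a·0 + b·1 (s = 0, t = 1); each new remainder r_{k+1} = r_{k-1} − q_k·r_k inherits s_{k+1} = s_{k-1} − q_k·s_k, t_{k+1} = t_{k-1} − q_k·t_k, so r_k = a·s_k + b·t_k at every step:
  q = 2: r = 51, s = 1 − 2·0 = 1, t = 0 − 2·1 = -2  (check: 183·1 + 66·(-2) = 51)
  q = 1: r = 15, s = 0 − 1·1 = -1, t = 1 − 1·(-2) = 3  (check: 183·(-1) + 66·3 = 15)
  q = 3: r = 6, s = 1 − 3·(-1) = 4, t = -2 − 3·3 = -11  (check: 183·4 + 66·(-11) = 6)
  q = 2: r = 3, s = -1 − 2·4 = -9, t = 3 − 2·(-11) = 25  (check: 183·(-9) + 66·25 = 3)
The row with r = 3 (the gcd) gives the Bezout coefficients s = -9, t = 25.
Result: 183 · (-9) + 66 · (25) = 3.

gcd(183, 66) = 3; s = -9, t = 25 (check: 183·(-9) + 66·25 = 3).


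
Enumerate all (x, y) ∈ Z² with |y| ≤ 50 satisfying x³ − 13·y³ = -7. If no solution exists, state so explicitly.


The equation is x³ - 13y³ = -7. For fixed y, x³ = 13·y³ − 7, so a solution requires the RHS to be a perfect cube.
Strategy: iterate y from -50 to 50, compute RHS = 13·y³ − 7, and check whether it is a (positive or negative) perfect cube.
Check small values of y:
  y = 0: RHS = -7 is not a perfect cube.
  y = 1: RHS = 6 is not a perfect cube.
  y = -1: RHS = -20 is not a perfect cube.
  y = 2: RHS = 97 is not a perfect cube.
  y = -2: RHS = -111 is not a perfect cube.
  y = 3: RHS = 344 is not a perfect cube.
  y = -3: RHS = -358 is not a perfect cube.
Continuing the search up to |y| = 50 finds no solutions either.
No (x, y) in the scanned range satisfies the equation.

No integer solutions with |y| ≤ 50.


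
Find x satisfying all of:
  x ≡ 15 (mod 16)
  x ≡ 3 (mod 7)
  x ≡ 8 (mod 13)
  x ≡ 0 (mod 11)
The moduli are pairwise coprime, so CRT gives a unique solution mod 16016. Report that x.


Product of moduli M = 16 · 7 · 13 · 11 = 16016.
Merge one congruence at a time:
  Start: x ≡ 15 (mod 16).
  Combine with x ≡ 3 (mod 7); new modulus lcm = 112.
    Write x = 15 + 16·t and substitute into x ≡ 3 (mod 7): 16·t ≡ 3 − 15 = -12 (mod 7).
    Reduce coefficients mod 7: 2·t ≡ 2 (mod 7).
    The inverse of 2 mod 7 is 4 (since 2·4 = 8 = 1·7 + 1), so t ≡ 4·2 = 8 ≡ 1 (mod 7).
    Then x = 15 + 16·1 = 31, valid modulo lcm(16, 7) = 112: x ≡ 31 (mod 112).
  Combine with x ≡ 8 (mod 13); new modulus lcm = 1456.
    Write x = 31 + 112·t and substitute into x ≡ 8 (mod 13): 112·t ≡ 8 − 31 = -23 (mod 13).
    Reduce coefficients mod 13: 8·t ≡ 3 (mod 13).
    The inverse of 8 mod 13 is 5 (since 8·5 = 40 = 3·13 + 1), so t ≡ 5·3 = 15 ≡ 2 (mod 13).
    Then x = 31 + 112·2 = 255, valid modulo lcm(112, 13) = 1456: x ≡ 255 (mod 1456).
  Combine with x ≡ 0 (mod 11); new modulus lcm = 16016.
    Write x = 255 + 1456·t and substitute into x ≡ 0 (mod 11): 1456·t ≡ 0 − 255 = -255 (mod 11).
    Reduce coefficients mod 11: 4·t ≡ 9 (mod 11).
    The inverse of 4 mod 11 is 3 (since 4·3 = 12 = 1·11 + 1), so t ≡ 3·9 = 27 ≡ 5 (mod 11).
    Then x = 255 + 1456·5 = 7535, valid modulo lcm(1456, 11) = 16016: x ≡ 7535 (mod 16016).
Verify against each original: 7535 mod 16 = 15, 7535 mod 7 = 3, 7535 mod 13 = 8, 7535 mod 11 = 0.

x ≡ 7535 (mod 16016).


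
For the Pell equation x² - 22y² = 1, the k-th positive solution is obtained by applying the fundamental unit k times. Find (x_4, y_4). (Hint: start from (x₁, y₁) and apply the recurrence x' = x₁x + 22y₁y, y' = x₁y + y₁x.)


Step 1: Find the fundamental solution (x₁, y₁) of x² - 22y² = 1.
  Expand √22 as a continued fraction. a₀ = ⌊√22⌋ = 4; iterate m_{k+1} = d_k·a_k − m_k, d_{k+1} = (22 − m_{k+1}²)/d_k, a_{k+1} = ⌊(a₀ + m_{k+1})/d_{k+1}⌋ (starting m₀ = 0, d₀ = 1), with convergents p_k = a_k·p_{k-1} + p_{k-2}, q_k = a_k·q_{k-1} + q_{k-2} (p₋₁ = 1, q₋₁ = 0):
  k = 0: a₀ = 4; p₀/q₀ = 4/1; p₀² − 22·q₀² = 16 − 22 = -6.
  k = 1: m = 4, d = 6, a = ⌊(4 + 4)/6⌋ = 1; p/q = (1·4 + 1)/(1·1 + 0) = 5/1; p² − 22·q² = 25 − 22 = 3.
  k = 2: m = 2, d = 3, a = ⌊(4 + 2)/3⌋ = 2; p/q = (2·5 + 4)/(2·1 + 1) = 14/3; p² − 22·q² = 196 − 198 = -2.
  k = 3: m = 4, d = 2, a = ⌊(4 + 4)/2⌋ = 4; p/q = (4·14 + 5)/(4·3 + 1) = 61/13; p² − 22·q² = 3721 − 3718 = 3.
  k = 4: m = 4, d = 3, a = ⌊(4 + 4)/3⌋ = 2; p/q = (2·61 + 14)/(2·13 + 3) = 136/29; p² − 22·q² = 18496 − 18502 = -6.
  k = 5: m = 2, d = 6, a = ⌊(4 + 2)/6⌋ = 1; p/q = (1·136 + 61)/(1·29 + 13) = 197/42; p² − 22·q² = 38809 − 38808 = 1.
  The first convergent with p² − 22·q² = 1 gives the fundamental solution (x₁, y₁) = (197, 42).
Step 2: Apply the recurrence (x_{n+1}, y_{n+1}) = (x₁x_n + 22y₁y_n, x₁y_n + y₁x_n) repeatedly.
  From (x_1, y_1) = (197, 42): x_2 = 197·197 + 22·42·42 = 77617; y_2 = 197·42 + 42·197 = 16548.
  From (x_2, y_2) = (77617, 16548): x_3 = 197·77617 + 22·42·16548 = 30580901; y_3 = 197·16548 + 42·77617 = 6519870.
  From (x_3, y_3) = (30580901, 6519870): x_4 = 197·30580901 + 22·42·6519870 = 12048797377; y_4 = 197·6519870 + 42·30580901 = 2568812232.
Step 3: Verify x_4² - 22·y_4² = 145173518232002080129 - 145173518232002080128 = 1 (should be 1). ✓

(x_1, y_1) = (197, 42); (x_4, y_4) = (12048797377, 2568812232).


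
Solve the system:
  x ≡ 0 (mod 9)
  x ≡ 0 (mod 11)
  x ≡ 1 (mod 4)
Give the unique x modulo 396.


Moduli 9, 11, 4 are pairwise coprime; by CRT there is a unique solution modulo M = 9 · 11 · 4 = 396.
Solve pairwise, accumulating the modulus:
  Start with x ≡ 0 (mod 9).
  Combine with x ≡ 0 (mod 11): since gcd(9, 11) = 1, we get a unique residue mod 99.
    Write x = 0 + 9·t and substitute into x ≡ 0 (mod 11): 9·t ≡ 0 − 0 = 0 (mod 11).
    The inverse of 9 mod 11 is 5 (since 9·5 = 45 = 4·11 + 1), so t ≡ 5·0 = 0 ≡ 0 (mod 11).
    Then x = 0 + 9·0 = 0, valid modulo lcm(9, 11) = 99: x ≡ 0 (mod 99).
  Combine with x ≡ 1 (mod 4): since gcd(99, 4) = 1, we get a unique residue mod 396.
    Write x = 0 + 99·t and substitute into x ≡ 1 (mod 4): 99·t ≡ 1 − 0 = 1 (mod 4).
    Reduce coefficients mod 4: 3·t ≡ 1 (mod 4).
    The inverse of 3 mod 4 is 3 (since 3·3 = 9 = 2·4 + 1), so t ≡ 3·1 = 3 ≡ 3 (mod 4).
    Then x = 0 + 99·3 = 297, valid modulo lcm(99, 4) = 396: x ≡ 297 (mod 396).
Verify: 297 mod 9 = 0 ✓, 297 mod 11 = 0 ✓, 297 mod 4 = 1 ✓.

x ≡ 297 (mod 396).


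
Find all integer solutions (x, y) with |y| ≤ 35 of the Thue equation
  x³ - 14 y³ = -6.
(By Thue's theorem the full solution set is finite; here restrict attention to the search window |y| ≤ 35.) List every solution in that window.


The equation is x³ - 14y³ = -6. For fixed y, x³ = 14·y³ − 6, so a solution requires the RHS to be a perfect cube.
Strategy: iterate y from -35 to 35, compute RHS = 14·y³ − 6, and check whether it is a (positive or negative) perfect cube.
Check small values of y:
  y = 0: RHS = -6 is not a perfect cube.
  y = 1: RHS = 8 = (2)³ ⇒ x = 2 works.
  y = -1: RHS = -20 is not a perfect cube.
  y = 2: RHS = 106 is not a perfect cube.
  y = -2: RHS = -118 is not a perfect cube.
  y = 3: RHS = 372 is not a perfect cube.
  y = -3: RHS = -384 is not a perfect cube.
Continuing the search up to |y| = 35 finds no further solutions beyond those listed.
Collected solutions: (2, 1).

Solutions (with |y| ≤ 35): (2, 1).


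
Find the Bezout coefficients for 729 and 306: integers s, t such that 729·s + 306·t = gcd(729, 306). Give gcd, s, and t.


Euclidean algorithm on (729, 306) — divide until remainder is 0:
  729 = 2 · 306 + 117
  306 = 2 · 117 + 72
  117 = 1 · 72 + 45
  72 = 1 · 45 + 27
  45 = 1 · 27 + 18
  27 = 1 · 18 + 9
  18 = 2 · 9 + 0
gcd(729, 306) = 9.
Track Bezout coefficients alongside the remainders: start with r₀ = 729 = a·1 + b·0 (s = 1, t = 0) and r₁ = 306 = a·0 + b·1 (s = 0, t = 1); each new remainder r_{k+1} = r_{k-1} − q_k·r_k inherits s_{k+1} = s_{k-1} − q_k·s_k, t_{k+1} = t_{k-1} − q_k·t_k, so r_k = a·s_k + b·t_k at every step:
  q = 2: r = 117, s = 1 − 2·0 = 1, t = 0 − 2·1 = -2  (check: 729·1 + 306·(-2) = 117)
  q = 2: r = 72, s = 0 − 2·1 = -2, t = 1 − 2·(-2) = 5  (check: 729·(-2) + 306·5 = 72)
  q = 1: r = 45, s = 1 − 1·(-2) = 3, t = -2 − 1·5 = -7  (check: 729·3 + 306·(-7) = 45)
  q = 1: r = 27, s = -2 − 1·3 = -5, t = 5 − 1·(-7) = 12  (check: 729·(-5) + 306·12 = 27)
  q = 1: r = 18, s = 3 − 1·(-5) = 8, t = -7 − 1·12 = -19  (check: 729·8 + 306·(-19) = 18)
  q = 1: r = 9, s = -5 − 1·8 = -13, t = 12 − 1·(-19) = 31  (check: 729·(-13) + 306·31 = 9)
The row with r = 9 (the gcd) gives the Bezout coefficients s = -13, t = 31.
Result: 729 · (-13) + 306 · (31) = 9.

gcd(729, 306) = 9; s = -13, t = 31 (check: 729·(-13) + 306·31 = 9).


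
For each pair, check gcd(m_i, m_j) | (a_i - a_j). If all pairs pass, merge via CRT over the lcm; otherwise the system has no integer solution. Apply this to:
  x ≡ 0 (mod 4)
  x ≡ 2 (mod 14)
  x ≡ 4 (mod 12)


Moduli 4, 14, 12 are not pairwise coprime, so CRT works modulo lcm(m_i) when all pairwise compatibility conditions hold.
Pairwise compatibility: gcd(m_i, m_j) must divide a_i - a_j for every pair.
Merge one congruence at a time:
  Start: x ≡ 0 (mod 4).
  Combine with x ≡ 2 (mod 14): gcd(4, 14) = 2; 2 - 0 = 2, which IS divisible by 2, so compatible.
    Write x = 0 + 4·t and substitute into x ≡ 2 (mod 14): 4·t ≡ 2 − 0 = 2 (mod 14).
    Divide the congruence (and modulus) by g = 2: 2·t ≡ 1 (mod 7).
    The inverse of 2 mod 7 is 4 (since 2·4 = 8 = 1·7 + 1), so t ≡ 4·1 = 4 ≡ 4 (mod 7).
    Then x = 0 + 4·4 = 16, valid modulo lcm(4, 14) = 28: x ≡ 16 (mod 28).
  Combine with x ≡ 4 (mod 12): gcd(28, 12) = 4; 4 - 16 = -12, which IS divisible by 4, so compatible.
    Write x = 16 + 28·t and substitute into x ≡ 4 (mod 12): 28·t ≡ 4 − 16 = -12 (mod 12).
    Divide the congruence (and modulus) by g = 4: 7·t ≡ -3 (mod 3).
    Reduce coefficients mod 3: 1·t ≡ 0 (mod 3).
    So t ≡ 0 (mod 3).
    Then x = 16 + 28·0 = 16, valid modulo lcm(28, 12) = 84: x ≡ 16 (mod 84).
Verify: 16 mod 4 = 0, 16 mod 14 = 2, 16 mod 12 = 4.

x ≡ 16 (mod 84).


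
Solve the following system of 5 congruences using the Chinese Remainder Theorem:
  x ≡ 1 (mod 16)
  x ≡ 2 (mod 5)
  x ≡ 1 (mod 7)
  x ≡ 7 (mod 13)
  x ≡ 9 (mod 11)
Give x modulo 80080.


Product of moduli M = 16 · 5 · 7 · 13 · 11 = 80080.
Merge one congruence at a time:
  Start: x ≡ 1 (mod 16).
  Combine with x ≡ 2 (mod 5); new modulus lcm = 80.
    Write x = 1 + 16·t and substitute into x ≡ 2 (mod 5): 16·t ≡ 2 − 1 = 1 (mod 5).
    Reduce coefficients mod 5: 1·t ≡ 1 (mod 5).
    So t ≡ 1 (mod 5).
    Then x = 1 + 16·1 = 17, valid modulo lcm(16, 5) = 80: x ≡ 17 (mod 80).
  Combine with x ≡ 1 (mod 7); new modulus lcm = 560.
    Write x = 17 + 80·t and substitute into x ≡ 1 (mod 7): 80·t ≡ 1 − 17 = -16 (mod 7).
    Reduce coefficients mod 7: 3·t ≡ 5 (mod 7).
    The inverse of 3 mod 7 is 5 (since 3·5 = 15 = 2·7 + 1), so t ≡ 5·5 = 25 ≡ 4 (mod 7).
    Then x = 17 + 80·4 = 337, valid modulo lcm(80, 7) = 560: x ≡ 337 (mod 560).
  Combine with x ≡ 7 (mod 13); new modulus lcm = 7280.
    Write x = 337 + 560·t and substitute into x ≡ 7 (mod 13): 560·t ≡ 7 − 337 = -330 (mod 13).
    Reduce coefficients mod 13: 1·t ≡ 8 (mod 13).
    So t ≡ 8 (mod 13).
    Then x = 337 + 560·8 = 4817, valid modulo lcm(560, 13) = 7280: x ≡ 4817 (mod 7280).
  Combine with x ≡ 9 (mod 11); new modulus lcm = 80080.
    Write x = 4817 + 7280·t and substitute into x ≡ 9 (mod 11): 7280·t ≡ 9 − 4817 = -4808 (mod 11).
    Reduce coefficients mod 11: 9·t ≡ 10 (mod 11).
    The inverse of 9 mod 11 is 5 (since 9·5 = 45 = 4·11 + 1), so t ≡ 5·10 = 50 ≡ 6 (mod 11).
    Then x = 4817 + 7280·6 = 48497, valid modulo lcm(7280, 11) = 80080: x ≡ 48497 (mod 80080).
Verify against each original: 48497 mod 16 = 1, 48497 mod 5 = 2, 48497 mod 7 = 1, 48497 mod 13 = 7, 48497 mod 11 = 9.

x ≡ 48497 (mod 80080).
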